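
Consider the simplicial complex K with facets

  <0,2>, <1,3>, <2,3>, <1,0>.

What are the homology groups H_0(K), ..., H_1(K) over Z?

H_0 = Z,  H_1 = Z.

We work with the vertex ordering 0 < 1 < 2 < 3. The simplices of K, each written with vertices in increasing order, are:

  0-simplices (4): [0], [1], [2], [3]
  1-simplices (4): [0,1], [0,2], [1,3], [2,3]

so the chain groups are C_0 ≅ Z^4, C_1 ≅ Z^4.

Boundary ∂_1: C_1 → C_0 maps an edge to its endpoints' difference, ∂[p,q] = q − p.
As a 4×4 matrix over Z this has rank 3, with invariant factors (1,1,1).

Computing H_k = (kernel of ∂_k) / (image of ∂_{k+1}):

  H_0: rank C_0 − rank ∂_1 = 4 − 3 = 1, and the invariant factors of ∂_1 are all 1, so H_0 ≅ Z.
  H_1: rank ker ∂_1 − rank ∂_2 = (4 − 3) − 0 = 1, and there is no ∂_2, so H_1 ≅ Z.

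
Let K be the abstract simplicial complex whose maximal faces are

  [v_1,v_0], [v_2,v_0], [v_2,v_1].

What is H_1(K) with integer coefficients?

Fix the vertex order v_0 < v_1 < v_2 and write every simplex with vertices in increasing order. Then dim K = 1 and the simplices of K are:

  0-simplices (3): [v_0], [v_1], [v_2]
  1-simplices (3): [v_0,v_1], [v_0,v_2], [v_1,v_2]

Hence C_0 ≅ Z^3, C_1 ≅ Z^3.

Boundary ∂_1: C_1 → C_0 is given by ∂[p,q] = [q] − [p]. For instance
  ∂[v_0,v_1] = [v_1] − [v_0].
This gives a 3×3 integer matrix of rank 2; reducing to Smith normal form yields diagonal entries (1,1).

Reading off H_k = ker ∂_k / im ∂_{k+1}:

  H_1: rank ker ∂_1 − rank ∂_2 = (3 − 2) − 0 = 1, and there is no ∂_2, so H_1 = Z.

H_1 = Z.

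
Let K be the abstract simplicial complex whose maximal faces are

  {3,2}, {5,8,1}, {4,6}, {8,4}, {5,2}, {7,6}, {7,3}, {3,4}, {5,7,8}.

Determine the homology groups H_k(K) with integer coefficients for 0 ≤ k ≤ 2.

H_0 = Z,  H_1 = Z^3,  H_2 = 0.

We work with the vertex ordering 1 < 2 < 3 < 4 < 5 < 6 < 7 < 8. The simplices of K, each written with vertices in increasing order, are:

  0-simplices (8): [1], [2], [3], [4], [5], [6], [7], [8]
  1-simplices (12): [1,5], [1,8], [2,3], [2,5], [3,4], [3,7], [4,6], [4,8], [5,7], [5,8], [6,7], [7,8]
  2-simplices (2): [1,5,8], [5,7,8]

giving chain groups C_0 ≅ Z^8, C_1 ≅ Z^12, C_2 ≅ Z^2.

The boundary map ∂_1: C_1 → C_0 sends each edge [p,q] (with p < q) to q − p. For instance
  ∂[5,8] = [8] − [5].
As a 8×12 matrix over Z this has rank 7, with invariant factors (1,1,1,1,1,1,1).

The boundary map ∂_2: C_2 → C_1 maps a triangle to the signed sum of its edges. For instance
  ∂[1,5,8] = [5,8] − [1,8] + [1,5],
  ∂[5,7,8] = [7,8] − [5,8] + [5,7].
As a 12×2 matrix over Z this has rank 2, with invariant factors (1,1).

Computing H_k = (kernel of ∂_k) / (image of ∂_{k+1}):

  H_0: rank C_0 − rank ∂_1 = 8 − 7 = 1, and the invariant factors of ∂_1 are all 1, so H_0 ≅ Z.
  H_1: rank ker ∂_1 − rank ∂_2 = (12 − 7) − 2 = 3, and the invariant factors of ∂_2 are all 1, so H_1 ≅ Z^3.
  H_2: rank ker ∂_2 − rank ∂_3 = (2 − 2) − 0 = 0, and there is no ∂_3, so H_2 ≅ 0.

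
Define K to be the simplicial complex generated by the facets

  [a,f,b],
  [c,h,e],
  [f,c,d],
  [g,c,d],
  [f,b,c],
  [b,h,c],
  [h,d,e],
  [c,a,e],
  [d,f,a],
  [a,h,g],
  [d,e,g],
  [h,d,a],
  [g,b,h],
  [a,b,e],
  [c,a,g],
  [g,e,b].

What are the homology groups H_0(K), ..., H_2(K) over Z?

H_0 = Z,  H_1 = Z^2,  H_2 = Z.

Order the vertices as a < b < c < d < e < f < g < h. Listing each simplex with vertices in this order, K has dimension 2 with simplices:

  0-simplices (8): a, b, c, d, e, f, g, h
  1-simplices (24): ab, ac, ad, ae, af, ag, ah, bc, be, bf, bg, bh, cd, ce, cf, cg, ch, de, df, dg, dh, eg, eh, gh
  2-simplices (16): abe, abf, ace, acg, adf, adh, agh, bcf, bch, beg, bgh, cdf, cdg, ceh, deg, deh

giving chain groups C_0 ≅ Z^8, C_1 ≅ Z^24, C_2 ≅ Z^16.

The boundary map ∂_1: C_1 → C_0 sends each edge [p,q] (with p < q) to q − p. For instance
  ∂be = e − b.
This gives a 8×24 integer matrix of rank 7; reducing to Smith normal form yields diagonal entries (1,1,1,1,1,1,1).

∂_2: C_2 → C_1 sends each 2-simplex [p,q,r] to [q,r] − [p,r] + [p,q]. For instance
  ∂abf = bf − af + ab,
  ∂abe = be − ae + ab.
This gives a 24×16 integer matrix of rank 15; reducing to Smith normal form yields diagonal entries (1,1,1,1,1,1,1,1,1,1,1,1,1,1,1).

Now H_k = ker ∂_k / im ∂_{k+1}, so:

  H_0: rank C_0 − rank ∂_1 = 8 − 7 = 1, and the invariant factors of ∂_1 are all 1, so H_0 = Z.
  H_1: rank ker ∂_1 − rank ∂_2 = (24 − 7) − 15 = 2, and the invariant factors of ∂_2 are all 1, so H_1 = Z^2.
  H_2: rank ker ∂_2 − rank ∂_3 = (16 − 15) − 0 = 1, and there is no ∂_3, so H_2 = Z.

(K is a triangulation of the torus T^2.)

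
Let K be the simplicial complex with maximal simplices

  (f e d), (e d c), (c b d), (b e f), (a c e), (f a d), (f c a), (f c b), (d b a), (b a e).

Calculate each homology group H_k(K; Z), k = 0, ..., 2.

Order the vertices as a < b < c < d < e < f. Listing each simplex with vertices in this order, K has dimension 2 with simplices:

  0-simplices (6): a, b, c, d, e, f
  1-simplices (15): ab, ac, ad, ae, af, bc, bd, be, bf, cd, ce, cf, de, df, ef
  2-simplices (10): abd, abe, ace, acf, adf, bcd, bcf, bef, cde, def

so the chain groups are C_0 ≅ Z^6, C_1 ≅ Z^15, C_2 ≅ Z^10.

∂_1: C_1 → C_0 maps an edge to its endpoints' difference, ∂[p,q] = q − p.
The 6×15 boundary matrix has rank 5 and Smith normal form diag(1,1,1,1,1).

∂_2: C_2 → C_1 acts by ∂[p,q,r] = [q,r] − [p,r] + [p,q]. For instance
  ∂adf = df − af + ad,
  ∂bcf = cf − bf + bc.
This gives a 15×10 integer matrix of rank 10; reducing to Smith normal form yields diagonal entries (1,1,1,1,1,1,1,1,1,2).

From H_k ≅ ker(∂_k) / im(∂_{k+1}) we obtain:

  H_0: rank C_0 − rank ∂_1 = 6 − 5 = 1, and the invariant factors of ∂_1 are all 1, so H_0 = Z.
  H_1: rank ker ∂_1 − rank ∂_2 = (15 − 5) − 10 = 0, and ∂_2 has invariant factor 2 > 1, so H_1 = Z/2.
  H_2: rank ker ∂_2 − rank ∂_3 = (10 − 10) − 0 = 0, and there is no ∂_3, so H_2 = 0.

(K is a triangulation of the real projective plane RP^2.)

H_0 = Z,  H_1 = Z/2,  H_2 = 0.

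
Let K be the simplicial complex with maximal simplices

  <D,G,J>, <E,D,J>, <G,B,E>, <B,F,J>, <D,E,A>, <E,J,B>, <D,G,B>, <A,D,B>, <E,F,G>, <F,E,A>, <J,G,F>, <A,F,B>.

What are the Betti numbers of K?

We work with the vertex ordering A < B < D < E < F < G < J. The simplices of K, each written with vertices in increasing order, are:

  0-simplices (7): A, B, D, E, F, G, J
  1-simplices (18): AB, AD, AE, AF, BD, BE, BF, BG, BJ, DE, DG, DJ, EF, EG, EJ, FG, FJ, GJ
  2-simplices (12): ABD, ABF, ADE, AEF, BDG, BEG, BEJ, BFJ, DEJ, DGJ, EFG, FGJ

giving chain groups C_0 ≅ Z^7, C_1 ≅ Z^18, C_2 ≅ Z^12.

The boundary map ∂_1: C_1 → C_0 maps an edge to its endpoints' difference, ∂[p,q] = q − p. For instance
  ∂AE = E − A.
The 7×18 boundary matrix has rank 6 and Smith normal form diag(1,1,1,1,1,1).

The boundary map ∂_2: C_2 → C_1 sends each 2-simplex [p,q,r] to [q,r] − [p,r] + [p,q]. For instance
  ∂BFJ = FJ − BJ + BF,
  ∂EFG = FG − EG + EF.
The resulting 18×12 matrix has rank 12, and its Smith normal form has invariant factors (1,1,1,1,1,1,1,1,1,1,1,2).

Now H_k = ker ∂_k / im ∂_{k+1}, so:

  H_0: rank C_0 − rank ∂_1 = 7 − 6 = 1, and the invariant factors of ∂_1 are all 1, so H_0 = Z.
  H_1: rank ker ∂_1 − rank ∂_2 = (18 − 6) − 12 = 0, and ∂_2 has invariant factor 2 > 1, so H_1 = Z/2.
  H_2: rank ker ∂_2 − rank ∂_3 = (12 − 12) − 0 = 0, and there is no ∂_3, so H_2 = 0.

(K is a triangulation of the real projective plane RP^2.)

Hence the Betti numbers are b_0 = 1, b_1 = 0, b_2 = 0.

b_0 = 1, b_1 = 0, b_2 = 0.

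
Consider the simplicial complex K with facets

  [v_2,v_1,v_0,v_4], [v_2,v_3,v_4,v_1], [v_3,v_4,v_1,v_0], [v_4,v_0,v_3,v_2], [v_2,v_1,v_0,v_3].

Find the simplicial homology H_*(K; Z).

H_0 ≅ Z,  H_1 = 0,  H_2 = 0,  H_3 ≅ Z.

Order the vertices as v_0 < v_1 < v_2 < v_3 < v_4. Listing each simplex with vertices in this order, K has dimension 3 with simplices:

  0-simplices (5): [v_0], [v_1], [v_2], [v_3], [v_4]
  1-simplices (10): [v_0,v_1], [v_0,v_2], [v_0,v_3], [v_0,v_4], [v_1,v_2], [v_1,v_3], [v_1,v_4], [v_2,v_3], [v_2,v_4], [v_3,v_4]
  2-simplices (10): [v_0,v_1,v_2], [v_0,v_1,v_3], [v_0,v_1,v_4], [v_0,v_2,v_3], [v_0,v_2,v_4], [v_0,v_3,v_4], [v_1,v_2,v_3], [v_1,v_2,v_4], [v_1,v_3,v_4], [v_2,v_3,v_4]
  3-simplices (5): [v_0,v_1,v_2,v_3], [v_0,v_1,v_2,v_4], [v_0,v_1,v_3,v_4], [v_0,v_2,v_3,v_4], [v_1,v_2,v_3,v_4]

so the chain groups are C_0 ≅ Z^5, C_1 ≅ Z^10, C_2 ≅ Z^10, C_3 ≅ Z^5.

Boundary ∂_1: C_1 → C_0 maps an edge to its endpoints' difference, ∂[p,q] = q − p. For instance
  ∂[v_2,v_4] = [v_4] − [v_2].
This gives a 5×10 integer matrix of rank 4; reducing to Smith normal form yields diagonal entries (1,1,1,1).

Boundary ∂_2: C_2 → C_1 maps a triangle to the signed sum of its edges. For instance
  ∂[v_2,v_3,v_4] = [v_3,v_4] − [v_2,v_4] + [v_2,v_3],
  ∂[v_1,v_2,v_4] = [v_2,v_4] − [v_1,v_4] + [v_1,v_2].
This gives a 10×10 integer matrix of rank 6; reducing to Smith normal form yields diagonal entries (1,1,1,1,1,1).

∂_3: C_3 → C_2 sends each 3-simplex σ to the alternating sum Σ_i (−1)^i (σ with its i-th vertex removed). For instance
  ∂[v_0,v_1,v_2,v_3] = [v_1,v_2,v_3] − [v_0,v_2,v_3] + [v_0,v_1,v_3] − [v_0,v_1,v_2],
  ∂[v_1,v_2,v_3,v_4] = [v_2,v_3,v_4] − [v_1,v_3,v_4] + [v_1,v_2,v_4] − [v_1,v_2,v_3].
The 10×5 boundary matrix has rank 4 and Smith normal form diag(1,1,1,1).

Now H_k = ker ∂_k / im ∂_{k+1}, so:

  H_0: rank C_0 − rank ∂_1 = 5 − 4 = 1, and the invariant factors of ∂_1 are all 1, so H_0 = Z.
  H_1: rank ker ∂_1 − rank ∂_2 = (10 − 4) − 6 = 0, and the invariant factors of ∂_2 are all 1, so H_1 = 0.
  H_2: rank ker ∂_2 − rank ∂_3 = (10 − 6) − 4 = 0, and the invariant factors of ∂_3 are all 1, so H_2 = 0.
  H_3: rank ker ∂_3 − rank ∂_4 = (5 − 4) − 0 = 1, and there is no ∂_4, so H_3 = Z.

(K is a triangulation of the 3-sphere S^3.)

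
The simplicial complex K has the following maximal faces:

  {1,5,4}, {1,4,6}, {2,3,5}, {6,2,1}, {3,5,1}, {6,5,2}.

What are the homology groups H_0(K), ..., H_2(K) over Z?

Take the total order 1 < 2 < 3 < 4 < 5 < 6 on the vertex set. Then K (dimension 2) consists of the simplices:

  0-simplices (6): [1], [2], [3], [4], [5], [6]
  1-simplices (12): [1,2], [1,3], [1,4], [1,5], [1,6], [2,3], [2,5], [2,6], [3,5], [4,5], [4,6], [5,6]
  2-simplices (6): [1,2,6], [1,3,5], [1,4,5], [1,4,6], [2,3,5], [2,5,6]

Hence C_0 ≅ Z^6, C_1 ≅ Z^12, C_2 ≅ Z^6.

Boundary ∂_1: C_1 → C_0 maps an edge to its endpoints' difference, ∂[p,q] = q − p. For instance
  ∂[1,2] = [2] − [1].
The resulting 6×12 matrix has rank 5, and its Smith normal form has invariant factors (1,1,1,1,1).

Boundary ∂_2: C_2 → C_1 acts by ∂[p,q,r] = [q,r] − [p,r] + [p,q]. For instance
  ∂[2,3,5] = [3,5] − [2,5] + [2,3],
  ∂[1,2,6] = [2,6] − [1,6] + [1,2].
The 12×6 boundary matrix has rank 6 and Smith normal form diag(1,1,1,1,1,1).

From H_k ≅ ker(∂_k) / im(∂_{k+1}) we obtain:

  H_0: rank C_0 − rank ∂_1 = 6 − 5 = 1, and the invariant factors of ∂_1 are all 1, so H_0 ≅ Z.
  H_1: rank ker ∂_1 − rank ∂_2 = (12 − 5) − 6 = 1, and the invariant factors of ∂_2 are all 1, so H_1 ≅ Z.
  H_2: rank ker ∂_2 − rank ∂_3 = (6 − 6) − 0 = 0, and there is no ∂_3, so H_2 ≅ 0.

As a check, the Euler characteristic is 6 − 12 + 6 = 0, which agrees with 1 − 1 + 0 = 0.

H_0 ≅ Z,  H_1 ≅ Z,  H_2 = 0.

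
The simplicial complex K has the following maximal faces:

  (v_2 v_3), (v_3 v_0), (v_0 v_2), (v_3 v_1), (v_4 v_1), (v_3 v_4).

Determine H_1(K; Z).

Take the total order v_0 < v_1 < v_2 < v_3 < v_4 on the vertex set. Then K (dimension 1) consists of the simplices:

  0-simplices (5): [v_0], [v_1], [v_2], [v_3], [v_4]
  1-simplices (6): [v_0,v_2], [v_0,v_3], [v_1,v_3], [v_1,v_4], [v_2,v_3], [v_3,v_4]

Hence C_0 ≅ Z^5, C_1 ≅ Z^6.

∂_1: C_1 → C_0 is given by ∂[p,q] = [q] − [p].
The 5×6 boundary matrix has rank 4 and Smith normal form diag(1,1,1,1).

Reading off H_k = ker ∂_k / im ∂_{k+1}:

  H_1: rank ker ∂_1 − rank ∂_2 = (6 − 4) − 0 = 2, and there is no ∂_2, so H_1 ≅ Z^2.

H_1 = Z^2.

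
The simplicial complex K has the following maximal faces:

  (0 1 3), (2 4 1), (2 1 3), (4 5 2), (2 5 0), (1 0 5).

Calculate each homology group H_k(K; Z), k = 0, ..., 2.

H_0 = Z,  H_1 = Z,  H_2 = 0.

Fix the vertex order 0 < 1 < 2 < 3 < 4 < 5 and write every simplex with vertices in increasing order. Then dim K = 2 and the simplices of K are:

  0-simplices (6): [0], [1], [2], [3], [4], [5]
  1-simplices (12): [0,1], [0,2], [0,3], [0,5], [1,2], [1,3], [1,4], [1,5], [2,3], [2,4], [2,5], [4,5]
  2-simplices (6): [0,1,3], [0,1,5], [0,2,5], [1,2,3], [1,2,4], [2,4,5]

giving chain groups C_0 ≅ Z^6, C_1 ≅ Z^12, C_2 ≅ Z^6.

∂_1: C_1 → C_0 is given by ∂[p,q] = [q] − [p]. For instance
  ∂[1,4] = [4] − [1].
The 6×12 boundary matrix has rank 5 and Smith normal form diag(1,1,1,1,1).

∂_2: C_2 → C_1 acts by ∂[p,q,r] = [q,r] − [p,r] + [p,q]. For instance
  ∂[0,1,5] = [1,5] − [0,5] + [0,1],
  ∂[0,2,5] = [2,5] − [0,5] + [0,2].
The 12×6 boundary matrix has rank 6 and Smith normal form diag(1,1,1,1,1,1).

Computing H_k = (kernel of ∂_k) / (image of ∂_{k+1}):

  H_0: rank C_0 − rank ∂_1 = 6 − 5 = 1, and the invariant factors of ∂_1 are all 1, so H_0 ≅ Z.
  H_1: rank ker ∂_1 − rank ∂_2 = (12 − 5) − 6 = 1, and the invariant factors of ∂_2 are all 1, so H_1 ≅ Z.
  H_2: rank ker ∂_2 − rank ∂_3 = (6 − 6) − 0 = 0, and there is no ∂_3, so H_2 ≅ 0.

As a check, the Euler characteristic is 6 − 12 + 6 = 0, which agrees with 1 − 1 + 0 = 0.
(K is a triangulation of the cylinder S^1 x I.)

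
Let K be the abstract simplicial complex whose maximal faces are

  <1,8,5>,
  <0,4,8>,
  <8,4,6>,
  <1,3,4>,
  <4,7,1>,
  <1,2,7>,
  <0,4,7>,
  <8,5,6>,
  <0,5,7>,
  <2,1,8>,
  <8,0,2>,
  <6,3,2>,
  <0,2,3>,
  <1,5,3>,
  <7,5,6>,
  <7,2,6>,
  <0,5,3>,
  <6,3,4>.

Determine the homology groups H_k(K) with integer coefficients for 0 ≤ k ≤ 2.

Fix the vertex order 0 < 1 < 2 < 3 < 4 < 5 < 6 < 7 < 8 and write every simplex with vertices in increasing order. Then dim K = 2 and the simplices of K are:

  0-simplices (9): [0], [1], [2], [3], [4], [5], [6], [7], [8]
  1-simplices (27): (27 of them)
  2-simplices (18): [0,2,3], [0,2,8], [0,3,5], [0,4,7], [0,4,8], [0,5,7], [1,2,7], [1,2,8], [1,3,4], [1,3,5], [1,4,7], [1,5,8], [2,3,6], [2,6,7], [3,4,6], [4,6,8], [5,6,7], [5,6,8]

giving chain groups C_0 ≅ Z^9, C_1 ≅ Z^27, C_2 ≅ Z^18.

The boundary map ∂_1: C_1 → C_0 is given by ∂[p,q] = [q] − [p].
This gives a 9×27 integer matrix of rank 8; reducing to Smith normal form yields diagonal entries (1,1,1,1,1,1,1,1).

∂_2: C_2 → C_1 acts by ∂[p,q,r] = [q,r] − [p,r] + [p,q]. For instance
  ∂[0,4,7] = [4,7] − [0,7] + [0,4],
  ∂[1,4,7] = [4,7] − [1,7] + [1,4].
As a 27×18 matrix over Z this has rank 17, with invariant factors (1,1,1,1,1,1,1,1,1,1,1,1,1,1,1,1,1).

Reading off H_k = ker ∂_k / im ∂_{k+1}:

  H_0: rank C_0 − rank ∂_1 = 9 − 8 = 1, and the invariant factors of ∂_1 are all 1, so H_0 = Z.
  H_1: rank ker ∂_1 − rank ∂_2 = (27 − 8) − 17 = 2, and the invariant factors of ∂_2 are all 1, so H_1 = Z^2.
  H_2: rank ker ∂_2 − rank ∂_3 = (18 − 17) − 0 = 1, and there is no ∂_3, so H_2 = Z.

H_0 ≅ Z,  H_1 ≅ Z^2,  H_2 ≅ Z.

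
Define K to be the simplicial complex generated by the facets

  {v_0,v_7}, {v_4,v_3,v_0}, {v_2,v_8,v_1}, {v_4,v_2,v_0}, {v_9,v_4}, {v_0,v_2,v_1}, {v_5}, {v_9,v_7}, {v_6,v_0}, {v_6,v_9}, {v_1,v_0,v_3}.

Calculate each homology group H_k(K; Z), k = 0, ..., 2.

Fix the vertex order v_0 < v_1 < v_2 < v_3 < v_4 < v_5 < v_6 < v_7 < v_8 < v_9 and write every simplex with vertices in increasing order. Then dim K = 2 and the simplices of K are:

  0-simplices (10): [v_0], [v_1], [v_2], [v_3], [v_4], [v_5], [v_6], [v_7], [v_8], [v_9]
  1-simplices (15): (15 of them)
  2-simplices (5): [v_0,v_1,v_2], [v_0,v_1,v_3], [v_0,v_2,v_4], [v_0,v_3,v_4], [v_1,v_2,v_8]

so the chain groups are C_0 ≅ Z^10, C_1 ≅ Z^15, C_2 ≅ Z^5.

The boundary map ∂_1: C_1 → C_0 maps an edge to its endpoints' difference, ∂[p,q] = q − p.
This gives a 10×15 integer matrix of rank 8; reducing to Smith normal form yields diagonal entries (1,1,1,1,1,1,1,1).

Boundary ∂_2: C_2 → C_1 sends each 2-simplex [p,q,r] to [q,r] − [p,r] + [p,q]. For instance
  ∂[v_0,v_1,v_2] = [v_1,v_2] − [v_0,v_2] + [v_0,v_1],
  ∂[v_0,v_3,v_4] = [v_3,v_4] − [v_0,v_4] + [v_0,v_3].
The 15×5 boundary matrix has rank 5 and Smith normal form diag(1,1,1,1,1).

Reading off H_k = ker ∂_k / im ∂_{k+1}:

  H_0: rank C_0 − rank ∂_1 = 10 − 8 = 2, and the invariant factors of ∂_1 are all 1, so H_0 ≅ Z^2.
  H_1: rank ker ∂_1 − rank ∂_2 = (15 − 8) − 5 = 2, and the invariant factors of ∂_2 are all 1, so H_1 ≅ Z^2.
  H_2: rank ker ∂_2 − rank ∂_3 = (5 − 5) − 0 = 0, and there is no ∂_3, so H_2 ≅ 0.

H_0 ≅ Z^2,  H_1 ≅ Z^2,  H_2 = 0.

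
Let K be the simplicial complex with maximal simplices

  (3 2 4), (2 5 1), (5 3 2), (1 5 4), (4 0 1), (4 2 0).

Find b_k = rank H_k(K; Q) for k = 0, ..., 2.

b_0 = 1, b_1 = 1, b_2 = 0.

Order the vertices as 0 < 1 < 2 < 3 < 4 < 5. Listing each simplex with vertices in this order, K has dimension 2 with simplices:

  0-simplices (6): [0], [1], [2], [3], [4], [5]
  1-simplices (12): [0,1], [0,2], [0,4], [1,2], [1,4], [1,5], [2,3], [2,4], [2,5], [3,4], [3,5], [4,5]
  2-simplices (6): [0,1,4], [0,2,4], [1,2,5], [1,4,5], [2,3,4], [2,3,5]

Hence C_0 ≅ Z^6, C_1 ≅ Z^12, C_2 ≅ Z^6.

∂_1: C_1 → C_0 maps an edge to its endpoints' difference, ∂[p,q] = q − p.
The 6×12 boundary matrix has rank 5 and Smith normal form diag(1,1,1,1,1).

∂_2: C_2 → C_1 acts by ∂[p,q,r] = [q,r] − [p,r] + [p,q]. For instance
  ∂[2,3,5] = [3,5] − [2,5] + [2,3],
  ∂[0,1,4] = [1,4] − [0,4] + [0,1].
The 12×6 boundary matrix has rank 6 and Smith normal form diag(1,1,1,1,1,1).

From H_k ≅ ker(∂_k) / im(∂_{k+1}) we obtain:

  H_0: rank C_0 − rank ∂_1 = 6 − 5 = 1, and the invariant factors of ∂_1 are all 1, so H_0 = Z.
  H_1: rank ker ∂_1 − rank ∂_2 = (12 − 5) − 6 = 1, and the invariant factors of ∂_2 are all 1, so H_1 = Z.
  H_2: rank ker ∂_2 − rank ∂_3 = (6 − 6) − 0 = 0, and there is no ∂_3, so H_2 = 0.

(K is a triangulation of the cylinder S^1 x I.)

Hence the Betti numbers are b_0 = 1, b_1 = 1, b_2 = 0.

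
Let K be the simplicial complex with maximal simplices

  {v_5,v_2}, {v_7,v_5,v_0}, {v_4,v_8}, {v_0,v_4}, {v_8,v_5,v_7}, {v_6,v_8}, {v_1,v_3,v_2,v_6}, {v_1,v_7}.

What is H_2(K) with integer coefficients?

H_2 ≅ 0.

Fix the vertex order v_0 < v_1 < v_2 < v_3 < v_4 < v_5 < v_6 < v_7 < v_8 and write every simplex with vertices in increasing order. Then dim K = 3 and the simplices of K are:

  0-simplices (9): [v_0], [v_1], [v_2], [v_3], [v_4], [v_5], [v_6], [v_7], [v_8]
  1-simplices (16): (16 of them)
  2-simplices (6): [v_0,v_5,v_7], [v_1,v_2,v_3], [v_1,v_2,v_6], [v_1,v_3,v_6], [v_2,v_3,v_6], [v_5,v_7,v_8]
  3-simplices (1): [v_1,v_2,v_3,v_6]

so the chain groups are C_0 ≅ Z^9, C_1 ≅ Z^16, C_2 ≅ Z^6, C_3 ≅ Z^1.

The boundary map ∂_1: C_1 → C_0 maps an edge to its endpoints' difference, ∂[p,q] = q − p.
As a 9×16 matrix over Z this has rank 8, with invariant factors (1,1,1,1,1,1,1,1).

The boundary map ∂_2: C_2 → C_1 acts by ∂[p,q,r] = [q,r] − [p,r] + [p,q]. For instance
  ∂[v_5,v_7,v_8] = [v_7,v_8] − [v_5,v_8] + [v_5,v_7],
  ∂[v_2,v_3,v_6] = [v_3,v_6] − [v_2,v_6] + [v_2,v_3].
As a 16×6 matrix over Z this has rank 5, with invariant factors (1,1,1,1,1).

∂_3: C_3 → C_2 sends each 3-simplex σ to the alternating sum Σ_i (−1)^i (σ with its i-th vertex removed). For instance
  ∂[v_1,v_2,v_3,v_6] = [v_2,v_3,v_6] − [v_1,v_3,v_6] + [v_1,v_2,v_6] − [v_1,v_2,v_3].
The 6×1 boundary matrix has rank 1 and Smith normal form diag(1).

From H_k ≅ ker(∂_k) / im(∂_{k+1}) we obtain:

  H_2: rank ker ∂_2 − rank ∂_3 = (6 − 5) − 1 = 0, and the invariant factors of ∂_3 are all 1, so H_2 = 0.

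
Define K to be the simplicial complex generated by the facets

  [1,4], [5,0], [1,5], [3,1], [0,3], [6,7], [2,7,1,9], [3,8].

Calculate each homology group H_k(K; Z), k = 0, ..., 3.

Order the vertices as 0 < 1 < 2 < 3 < 4 < 5 < 6 < 7 < 8 < 9. Listing each simplex with vertices in this order, K has dimension 3 with simplices:

  0-simplices (10): [0], [1], [2], [3], [4], [5], [6], [7], [8], [9]
  1-simplices (13): [0,3], [0,5], [1,2], [1,3], [1,4], [1,5], [1,7], [1,9], [2,7], [2,9], [3,8], [6,7], [7,9]
  2-simplices (4): [1,2,7], [1,2,9], [1,7,9], [2,7,9]
  3-simplices (1): [1,2,7,9]

giving chain groups C_0 ≅ Z^10, C_1 ≅ Z^13, C_2 ≅ Z^4, C_3 ≅ Z^1.

∂_1: C_1 → C_0 is given by ∂[p,q] = [q] − [p]. For instance
  ∂[1,2] = [2] − [1].
This gives a 10×13 integer matrix of rank 9; reducing to Smith normal form yields diagonal entries (1,1,1,1,1,1,1,1,1).

The boundary map ∂_2: C_2 → C_1 maps a triangle to the signed sum of its edges. For instance
  ∂[1,7,9] = [7,9] − [1,9] + [1,7],
  ∂[2,7,9] = [7,9] − [2,9] + [2,7].
As a 13×4 matrix over Z this has rank 3, with invariant factors (1,1,1).

The boundary map ∂_3: C_3 → C_2 sends each 3-simplex σ to the alternating sum Σ_i (−1)^i (σ with its i-th vertex removed). For instance
  ∂[1,2,7,9] = [2,7,9] − [1,7,9] + [1,2,9] − [1,2,7].
The 4×1 boundary matrix has rank 1 and Smith normal form diag(1).

From H_k ≅ ker(∂_k) / im(∂_{k+1}) we obtain:

  H_0: rank C_0 − rank ∂_1 = 10 − 9 = 1, and the invariant factors of ∂_1 are all 1, so H_0 ≅ Z.
  H_1: rank ker ∂_1 − rank ∂_2 = (13 − 9) − 3 = 1, and the invariant factors of ∂_2 are all 1, so H_1 ≅ Z.
  H_2: rank ker ∂_2 − rank ∂_3 = (4 − 3) − 1 = 0, and the invariant factors of ∂_3 are all 1, so H_2 ≅ 0.
  H_3: rank ker ∂_3 − rank ∂_4 = (1 − 1) − 0 = 0, and there is no ∂_4, so H_3 ≅ 0.

H_0 ≅ Z,  H_1 ≅ Z,  H_2 = 0,  H_3 = 0.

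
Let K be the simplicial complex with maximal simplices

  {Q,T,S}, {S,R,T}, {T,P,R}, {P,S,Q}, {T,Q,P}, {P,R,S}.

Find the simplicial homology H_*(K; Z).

Fix the vertex order P < Q < R < S < T and write every simplex with vertices in increasing order. Then dim K = 2 and the simplices of K are:

  0-simplices (5): P, Q, R, S, T
  1-simplices (9): PQ, PR, PS, PT, QS, QT, RS, RT, ST
  2-simplices (6): PQS, PQT, PRS, PRT, QST, RST

so the chain groups are C_0 ≅ Z^5, C_1 ≅ Z^9, C_2 ≅ Z^6.

The boundary map ∂_1: C_1 → C_0 is given by ∂[p,q] = [q] − [p]. For instance
  ∂PR = R − P.
The 5×9 boundary matrix has rank 4 and Smith normal form diag(1,1,1,1).

∂_2: C_2 → C_1 acts by ∂[p,q,r] = [q,r] − [p,r] + [p,q]. For instance
  ∂PQS = QS − PS + PQ,
  ∂QST = ST − QT + QS.
The 9×6 boundary matrix has rank 5 and Smith normal form diag(1,1,1,1,1).

Reading off H_k = ker ∂_k / im ∂_{k+1}:

  H_0: rank C_0 − rank ∂_1 = 5 − 4 = 1, and the invariant factors of ∂_1 are all 1, so H_0 = Z.
  H_1: rank ker ∂_1 − rank ∂_2 = (9 − 4) − 5 = 0, and the invariant factors of ∂_2 are all 1, so H_1 = 0.
  H_2: rank ker ∂_2 − rank ∂_3 = (6 − 5) − 0 = 1, and there is no ∂_3, so H_2 = Z.

H_0 ≅ Z,  H_1 = 0,  H_2 ≅ Z.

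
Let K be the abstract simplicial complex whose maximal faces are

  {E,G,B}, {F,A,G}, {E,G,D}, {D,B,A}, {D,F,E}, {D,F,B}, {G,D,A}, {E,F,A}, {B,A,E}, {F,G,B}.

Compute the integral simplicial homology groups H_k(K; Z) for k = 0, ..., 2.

K has 6 vertices, 15 edges, 10 triangles.
rank ∂_0 = 0, rank ∂_1 = 5 ⇒ b_0 = 6 − 0 − 5 = 1; all invariant factors of ∂_1 are 1 so no torsion. So H_0 = Z.
rank ∂_1 = 5, rank ∂_2 = 10 ⇒ b_1 = 15 − 5 − 10 = 0; ∂_2 has invariant factor(s) [2] giving torsion. So H_1 = Z/2.
rank ∂_2 = 10, rank ∂_3 = 0 ⇒ b_2 = 10 − 10 − 0 = 0. So H_2 = 0.

H_0 = Z,  H_1 = Z/2,  H_2 = 0.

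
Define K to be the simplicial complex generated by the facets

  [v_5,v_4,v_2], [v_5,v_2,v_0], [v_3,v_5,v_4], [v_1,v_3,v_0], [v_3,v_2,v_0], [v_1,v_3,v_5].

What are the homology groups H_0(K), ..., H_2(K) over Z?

H_0 = Z,  H_1 = Z,  H_2 = 0.

Fix the vertex order v_0 < v_1 < v_2 < v_3 < v_4 < v_5 and write every simplex with vertices in increasing order. Then dim K = 2 and the simplices of K are:

  0-simplices (6): [v_0], [v_1], [v_2], [v_3], [v_4], [v_5]
  1-simplices (12): [v_0,v_1], [v_0,v_2], [v_0,v_3], [v_0,v_5], [v_1,v_3], [v_1,v_5], [v_2,v_3], [v_2,v_4], [v_2,v_5], [v_3,v_4], [v_3,v_5], [v_4,v_5]
  2-simplices (6): [v_0,v_1,v_3], [v_0,v_2,v_3], [v_0,v_2,v_5], [v_1,v_3,v_5], [v_2,v_4,v_5], [v_3,v_4,v_5]

giving chain groups C_0 ≅ Z^6, C_1 ≅ Z^12, C_2 ≅ Z^6.

The boundary map ∂_1: C_1 → C_0 is given by ∂[p,q] = [q] − [p]. For instance
  ∂[v_2,v_5] = [v_5] − [v_2].
The resulting 6×12 matrix has rank 5, and its Smith normal form has invariant factors (1,1,1,1,1).

∂_2: C_2 → C_1 acts by ∂[p,q,r] = [q,r] − [p,r] + [p,q]. For instance
  ∂[v_2,v_4,v_5] = [v_4,v_5] − [v_2,v_5] + [v_2,v_4],
  ∂[v_3,v_4,v_5] = [v_4,v_5] − [v_3,v_5] + [v_3,v_4].
This gives a 12×6 integer matrix of rank 6; reducing to Smith normal form yields diagonal entries (1,1,1,1,1,1).

Now H_k = ker ∂_k / im ∂_{k+1}, so:

  H_0: rank C_0 − rank ∂_1 = 6 − 5 = 1, and the invariant factors of ∂_1 are all 1, so H_0 ≅ Z.
  H_1: rank ker ∂_1 − rank ∂_2 = (12 − 5) − 6 = 1, and the invariant factors of ∂_2 are all 1, so H_1 ≅ Z.
  H_2: rank ker ∂_2 − rank ∂_3 = (6 − 6) − 0 = 0, and there is no ∂_3, so H_2 ≅ 0.

As a check, the Euler characteristic is 6 − 12 + 6 = 0, which agrees with 1 − 1 + 0 = 0.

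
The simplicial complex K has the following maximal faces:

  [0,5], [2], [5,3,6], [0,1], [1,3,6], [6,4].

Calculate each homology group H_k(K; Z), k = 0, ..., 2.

We work with the vertex ordering 0 < 1 < 2 < 3 < 4 < 5 < 6. The simplices of K, each written with vertices in increasing order, are:

  0-simplices (7): [0], [1], [2], [3], [4], [5], [6]
  1-simplices (8): [0,1], [0,5], [1,3], [1,6], [3,5], [3,6], [4,6], [5,6]
  2-simplices (2): [1,3,6], [3,5,6]

so the chain groups are C_0 ≅ Z^7, C_1 ≅ Z^8, C_2 ≅ Z^2.

Boundary ∂_1: C_1 → C_0 sends each edge [p,q] (with p < q) to q − p.
As a 7×8 matrix over Z this has rank 5, with invariant factors (1,1,1,1,1).

∂_2: C_2 → C_1 sends each 2-simplex [p,q,r] to [q,r] − [p,r] + [p,q]. For instance
  ∂[3,5,6] = [5,6] − [3,6] + [3,5],
  ∂[1,3,6] = [3,6] − [1,6] + [1,3].
This gives a 8×2 integer matrix of rank 2; reducing to Smith normal form yields diagonal entries (1,1).

Reading off H_k = ker ∂_k / im ∂_{k+1}:

  H_0: rank C_0 − rank ∂_1 = 7 − 5 = 2, and the invariant factors of ∂_1 are all 1, so H_0 = Z^2.
  H_1: rank ker ∂_1 − rank ∂_2 = (8 − 5) − 2 = 1, and the invariant factors of ∂_2 are all 1, so H_1 = Z.
  H_2: rank ker ∂_2 − rank ∂_3 = (2 − 2) − 0 = 0, and there is no ∂_3, so H_2 = 0.

H_0 ≅ Z^2,  H_1 ≅ Z,  H_2 = 0.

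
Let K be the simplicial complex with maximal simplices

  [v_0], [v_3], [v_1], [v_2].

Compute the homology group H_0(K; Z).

Fix the vertex order v_0 < v_1 < v_2 < v_3 and write every simplex with vertices in increasing order. Then dim K = 0 and the simplices of K are:

  0-simplices (4): [v_0], [v_1], [v_2], [v_3]

so the chain groups are C_0 ≅ Z^4.

Reading off H_k = ker ∂_k / im ∂_{k+1}:

  H_0: rank C_0 − rank ∂_1 = 4 − 0 = 4, and there is no ∂_1, so H_0 = Z^4.

H_0 = Z^4.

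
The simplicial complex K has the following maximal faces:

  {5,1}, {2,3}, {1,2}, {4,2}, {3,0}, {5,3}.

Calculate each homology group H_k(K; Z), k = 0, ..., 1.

Fix the vertex order 0 < 1 < 2 < 3 < 4 < 5 and write every simplex with vertices in increasing order. Then dim K = 1 and the simplices of K are:

  0-simplices (6): [0], [1], [2], [3], [4], [5]
  1-simplices (6): [0,3], [1,2], [1,5], [2,3], [2,4], [3,5]

giving chain groups C_0 ≅ Z^6, C_1 ≅ Z^6.

The boundary map ∂_1: C_1 → C_0 is given by ∂[p,q] = [q] − [p]. For instance
  ∂[2,3] = [3] − [2].
This gives a 6×6 integer matrix of rank 5; reducing to Smith normal form yields diagonal entries (1,1,1,1,1).

From H_k ≅ ker(∂_k) / im(∂_{k+1}) we obtain:

  H_0: rank C_0 − rank ∂_1 = 6 − 5 = 1, and the invariant factors of ∂_1 are all 1, so H_0 ≅ Z.
  H_1: rank ker ∂_1 − rank ∂_2 = (6 − 5) − 0 = 1, and there is no ∂_2, so H_1 ≅ Z.

As a check, the Euler characteristic is 6 − 6 = 0, which agrees with 1 − 1 = 0.

H_0 = Z,  H_1 = Z.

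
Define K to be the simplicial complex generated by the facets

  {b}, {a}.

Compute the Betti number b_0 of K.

We work with the vertex ordering a < b. The simplices of K, each written with vertices in increasing order, are:

  0-simplices (2): a, b

giving chain groups C_0 ≅ Z^2.

Now H_k = ker ∂_k / im ∂_{k+1}, so:

  H_0: rank C_0 − rank ∂_1 = 2 − 0 = 2, and there is no ∂_1, so H_0 ≅ Z^2.

Hence the Betti numbers are b_0 = 2.

b_0 = 2.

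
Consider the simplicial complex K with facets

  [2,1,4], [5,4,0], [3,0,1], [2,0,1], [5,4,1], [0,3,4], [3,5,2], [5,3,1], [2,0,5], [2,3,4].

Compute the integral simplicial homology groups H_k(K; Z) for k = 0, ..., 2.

H_0 = Z,  H_1 = Z_2,  H_2 = 0.

Take the total order 0 < 1 < 2 < 3 < 4 < 5 on the vertex set. Then K (dimension 2) consists of the simplices:

  0-simplices (6): [0], [1], [2], [3], [4], [5]
  1-simplices (15): [0,1], [0,2], [0,3], [0,4], [0,5], [1,2], [1,3], [1,4], [1,5], [2,3], [2,4], [2,5], [3,4], [3,5], [4,5]
  2-simplices (10): [0,1,2], [0,1,3], [0,2,5], [0,3,4], [0,4,5], [1,2,4], [1,3,5], [1,4,5], [2,3,4], [2,3,5]

giving chain groups C_0 ≅ Z^6, C_1 ≅ Z^15, C_2 ≅ Z^10.

The boundary map ∂_1: C_1 → C_0 sends each edge [p,q] (with p < q) to q − p.
The 6×15 boundary matrix has rank 5 and Smith normal form diag(1,1,1,1,1).

The boundary map ∂_2: C_2 → C_1 maps a triangle to the signed sum of its edges. For instance
  ∂[0,4,5] = [4,5] − [0,5] + [0,4],
  ∂[1,3,5] = [3,5] − [1,5] + [1,3].
The 15×10 boundary matrix has rank 10 and Smith normal form diag(1,1,1,1,1,1,1,1,1,2).

Computing H_k = (kernel of ∂_k) / (image of ∂_{k+1}):

  H_0: rank C_0 − rank ∂_1 = 6 − 5 = 1, and the invariant factors of ∂_1 are all 1, so H_0 ≅ Z.
  H_1: rank ker ∂_1 − rank ∂_2 = (15 − 5) − 10 = 0, and ∂_2 has invariant factor 2 > 1, so H_1 ≅ Z_2.
  H_2: rank ker ∂_2 − rank ∂_3 = (10 − 10) − 0 = 0, and there is no ∂_3, so H_2 ≅ 0.

As a check, the Euler characteristic is 6 − 15 + 10 = 1, which agrees with 1 − 0 + 0 = 1.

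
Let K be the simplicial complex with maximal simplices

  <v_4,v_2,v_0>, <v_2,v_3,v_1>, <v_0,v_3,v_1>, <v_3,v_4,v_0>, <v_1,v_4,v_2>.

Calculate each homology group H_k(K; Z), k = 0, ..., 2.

Fix the vertex order v_0 < v_1 < v_2 < v_3 < v_4 and write every simplex with vertices in increasing order. Then dim K = 2 and the simplices of K are:

  0-simplices (5): [v_0], [v_1], [v_2], [v_3], [v_4]
  1-simplices (10): [v_0,v_1], [v_0,v_2], [v_0,v_3], [v_0,v_4], [v_1,v_2], [v_1,v_3], [v_1,v_4], [v_2,v_3], [v_2,v_4], [v_3,v_4]
  2-simplices (5): [v_0,v_1,v_3], [v_0,v_2,v_4], [v_0,v_3,v_4], [v_1,v_2,v_3], [v_1,v_2,v_4]

Hence C_0 ≅ Z^5, C_1 ≅ Z^10, C_2 ≅ Z^5.

∂_1: C_1 → C_0 maps an edge to its endpoints' difference, ∂[p,q] = q − p.
The resulting 5×10 matrix has rank 4, and its Smith normal form has invariant factors (1,1,1,1).

Boundary ∂_2: C_2 → C_1 sends each 2-simplex [p,q,r] to [q,r] − [p,r] + [p,q]. For instance
  ∂[v_0,v_3,v_4] = [v_3,v_4] − [v_0,v_4] + [v_0,v_3],
  ∂[v_0,v_1,v_3] = [v_1,v_3] − [v_0,v_3] + [v_0,v_1].
As a 10×5 matrix over Z this has rank 5, with invariant factors (1,1,1,1,1).

Now H_k = ker ∂_k / im ∂_{k+1}, so:

  H_0: rank C_0 − rank ∂_1 = 5 − 4 = 1, and the invariant factors of ∂_1 are all 1, so H_0 = Z.
  H_1: rank ker ∂_1 − rank ∂_2 = (10 − 4) − 5 = 1, and the invariant factors of ∂_2 are all 1, so H_1 = Z.
  H_2: rank ker ∂_2 − rank ∂_3 = (5 − 5) − 0 = 0, and there is no ∂_3, so H_2 = 0.

H_0 ≅ Z,  H_1 ≅ Z,  H_2 = 0.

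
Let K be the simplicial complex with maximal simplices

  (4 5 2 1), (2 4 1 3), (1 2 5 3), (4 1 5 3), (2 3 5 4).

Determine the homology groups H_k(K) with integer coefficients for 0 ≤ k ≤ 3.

We work with the vertex ordering 1 < 2 < 3 < 4 < 5. The simplices of K, each written with vertices in increasing order, are:

  0-simplices (5): [1], [2], [3], [4], [5]
  1-simplices (10): [1,2], [1,3], [1,4], [1,5], [2,3], [2,4], [2,5], [3,4], [3,5], [4,5]
  2-simplices (10): [1,2,3], [1,2,4], [1,2,5], [1,3,4], [1,3,5], [1,4,5], [2,3,4], [2,3,5], [2,4,5], [3,4,5]
  3-simplices (5): [1,2,3,4], [1,2,3,5], [1,2,4,5], [1,3,4,5], [2,3,4,5]

giving chain groups C_0 ≅ Z^5, C_1 ≅ Z^10, C_2 ≅ Z^10, C_3 ≅ Z^5.

The boundary map ∂_1: C_1 → C_0 is given by ∂[p,q] = [q] − [p].
The 5×10 boundary matrix has rank 4 and Smith normal form diag(1,1,1,1).

∂_2: C_2 → C_1 maps a triangle to the signed sum of its edges. For instance
  ∂[1,3,5] = [3,5] − [1,5] + [1,3],
  ∂[2,4,5] = [4,5] − [2,5] + [2,4].
The 10×10 boundary matrix has rank 6 and Smith normal form diag(1,1,1,1,1,1).

The boundary map ∂_3: C_3 → C_2 sends each 3-simplex σ to the alternating sum Σ_i (−1)^i (σ with its i-th vertex removed). For instance
  ∂[2,3,4,5] = [3,4,5] − [2,4,5] + [2,3,5] − [2,3,4],
  ∂[1,2,3,4] = [2,3,4] − [1,3,4] + [1,2,4] − [1,2,3].
This gives a 10×5 integer matrix of rank 4; reducing to Smith normal form yields diagonal entries (1,1,1,1).

From H_k ≅ ker(∂_k) / im(∂_{k+1}) we obtain:

  H_0: rank C_0 − rank ∂_1 = 5 − 4 = 1, and the invariant factors of ∂_1 are all 1, so H_0 ≅ Z.
  H_1: rank ker ∂_1 − rank ∂_2 = (10 − 4) − 6 = 0, and the invariant factors of ∂_2 are all 1, so H_1 ≅ 0.
  H_2: rank ker ∂_2 − rank ∂_3 = (10 − 6) − 4 = 0, and the invariant factors of ∂_3 are all 1, so H_2 ≅ 0.
  H_3: rank ker ∂_3 − rank ∂_4 = (5 − 4) − 0 = 1, and there is no ∂_4, so H_3 ≅ Z.

As a check, the Euler characteristic is 5 − 10 + 10 − 5 = 0, which agrees with 1 − 0 + 0 − 1 = 0.
(K is a triangulation of the 3-sphere S^3.)

H_0 ≅ Z,  H_1 = 0,  H_2 = 0,  H_3 ≅ Z.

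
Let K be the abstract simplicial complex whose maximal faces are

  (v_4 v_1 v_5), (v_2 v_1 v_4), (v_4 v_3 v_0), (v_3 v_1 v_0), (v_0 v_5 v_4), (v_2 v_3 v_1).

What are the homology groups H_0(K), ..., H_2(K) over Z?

H_0 ≅ Z,  H_1 ≅ Z,  H_2 = 0.

Take the total order v_0 < v_1 < v_2 < v_3 < v_4 < v_5 on the vertex set. Then K (dimension 2) consists of the simplices:

  0-simplices (6): [v_0], [v_1], [v_2], [v_3], [v_4], [v_5]
  1-simplices (12): [v_0,v_1], [v_0,v_3], [v_0,v_4], [v_0,v_5], [v_1,v_2], [v_1,v_3], [v_1,v_4], [v_1,v_5], [v_2,v_3], [v_2,v_4], [v_3,v_4], [v_4,v_5]
  2-simplices (6): [v_0,v_1,v_3], [v_0,v_3,v_4], [v_0,v_4,v_5], [v_1,v_2,v_3], [v_1,v_2,v_4], [v_1,v_4,v_5]

Hence C_0 ≅ Z^6, C_1 ≅ Z^12, C_2 ≅ Z^6.

Boundary ∂_1: C_1 → C_0 is given by ∂[p,q] = [q] − [p]. For instance
  ∂[v_3,v_4] = [v_4] − [v_3].
As a 6×12 matrix over Z this has rank 5, with invariant factors (1,1,1,1,1).

The boundary map ∂_2: C_2 → C_1 sends each 2-simplex [p,q,r] to [q,r] − [p,r] + [p,q]. For instance
  ∂[v_1,v_4,v_5] = [v_4,v_5] − [v_1,v_5] + [v_1,v_4],
  ∂[v_1,v_2,v_3] = [v_2,v_3] − [v_1,v_3] + [v_1,v_2].
As a 12×6 matrix over Z this has rank 6, with invariant factors (1,1,1,1,1,1).

Reading off H_k = ker ∂_k / im ∂_{k+1}:

  H_0: rank C_0 − rank ∂_1 = 6 − 5 = 1, and the invariant factors of ∂_1 are all 1, so H_0 ≅ Z.
  H_1: rank ker ∂_1 − rank ∂_2 = (12 − 5) − 6 = 1, and the invariant factors of ∂_2 are all 1, so H_1 ≅ Z.
  H_2: rank ker ∂_2 − rank ∂_3 = (6 − 6) − 0 = 0, and there is no ∂_3, so H_2 ≅ 0.

(K is a triangulation of the cylinder S^1 x I.)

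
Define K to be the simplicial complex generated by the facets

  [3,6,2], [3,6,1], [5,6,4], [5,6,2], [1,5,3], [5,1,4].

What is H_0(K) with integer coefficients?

Fix the vertex order 1 < 2 < 3 < 4 < 5 < 6 and write every simplex with vertices in increasing order. Then dim K = 2 and the simplices of K are:

  0-simplices (6): [1], [2], [3], [4], [5], [6]
  1-simplices (12): [1,3], [1,4], [1,5], [1,6], [2,3], [2,5], [2,6], [3,5], [3,6], [4,5], [4,6], [5,6]
  2-simplices (6): [1,3,5], [1,3,6], [1,4,5], [2,3,6], [2,5,6], [4,5,6]

Hence C_0 ≅ Z^6, C_1 ≅ Z^12, C_2 ≅ Z^6.

Boundary ∂_1: C_1 → C_0 is given by ∂[p,q] = [q] − [p]. For instance
  ∂[1,5] = [5] − [1].
The 6×12 boundary matrix has rank 5 and Smith normal form diag(1,1,1,1,1).

The boundary map ∂_2: C_2 → C_1 sends each 2-simplex [p,q,r] to [q,r] − [p,r] + [p,q]. For instance
  ∂[1,3,6] = [3,6] − [1,6] + [1,3],
  ∂[2,5,6] = [5,6] − [2,6] + [2,5].
This gives a 12×6 integer matrix of rank 6; reducing to Smith normal form yields diagonal entries (1,1,1,1,1,1).

Now H_k = ker ∂_k / im ∂_{k+1}, so:

  H_0: rank C_0 − rank ∂_1 = 6 − 5 = 1, and the invariant factors of ∂_1 are all 1, so H_0 ≅ Z.

(K is a triangulation of the cylinder S^1 x I.)

H_0 ≅ Z.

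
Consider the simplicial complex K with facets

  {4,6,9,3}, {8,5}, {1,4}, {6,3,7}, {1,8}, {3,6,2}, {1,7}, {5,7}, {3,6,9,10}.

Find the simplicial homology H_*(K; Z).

H_0 ≅ Z,  H_1 ≅ Z^2,  H_2 = 0,  H_3 = 0.

We work with the vertex ordering 1 < 2 < 3 < 4 < 5 < 6 < 7 < 8 < 9 < 10. The simplices of K, each written with vertices in increasing order, are:

  0-simplices (10): [1], [2], [3], [4], [5], [6], [7], [8], [9], [10]
  1-simplices (18): [1,4], [1,7], [1,8], [2,3], [2,6], [3,4], [3,6], [3,7], [3,9], [3,10], [4,6], [4,9], [5,7], [5,8], [6,7], [6,9], [6,10], [9,10]
  2-simplices (9): [2,3,6], [3,4,6], [3,4,9], [3,6,7], [3,6,9], [3,6,10], [3,9,10], [4,6,9], [6,9,10]
  3-simplices (2): [3,4,6,9], [3,6,9,10]

Hence C_0 ≅ Z^10, C_1 ≅ Z^18, C_2 ≅ Z^9, C_3 ≅ Z^2.

∂_1: C_1 → C_0 is given by ∂[p,q] = [q] − [p].
The resulting 10×18 matrix has rank 9, and its Smith normal form has invariant factors (1,1,1,1,1,1,1,1,1).

Boundary ∂_2: C_2 → C_1 acts by ∂[p,q,r] = [q,r] − [p,r] + [p,q]. For instance
  ∂[3,6,7] = [6,7] − [3,7] + [3,6],
  ∂[2,3,6] = [3,6] − [2,6] + [2,3].
The resulting 18×9 matrix has rank 7, and its Smith normal form has invariant factors (1,1,1,1,1,1,1).

The boundary map ∂_3: C_3 → C_2 sends each 3-simplex σ to the alternating sum Σ_i (−1)^i (σ with its i-th vertex removed). For instance
  ∂[3,4,6,9] = [4,6,9] − [3,6,9] + [3,4,9] − [3,4,6],
  ∂[3,6,9,10] = [6,9,10] − [3,9,10] + [3,6,10] − [3,6,9].
This gives a 9×2 integer matrix of rank 2; reducing to Smith normal form yields diagonal entries (1,1).

Now H_k = ker ∂_k / im ∂_{k+1}, so:

  H_0: rank C_0 − rank ∂_1 = 10 − 9 = 1, and the invariant factors of ∂_1 are all 1, so H_0 = Z.
  H_1: rank ker ∂_1 − rank ∂_2 = (18 − 9) − 7 = 2, and the invariant factors of ∂_2 are all 1, so H_1 = Z^2.
  H_2: rank ker ∂_2 − rank ∂_3 = (9 − 7) − 2 = 0, and the invariant factors of ∂_3 are all 1, so H_2 = 0.
  H_3: rank ker ∂_3 − rank ∂_4 = (2 − 2) − 0 = 0, and there is no ∂_4, so H_3 = 0.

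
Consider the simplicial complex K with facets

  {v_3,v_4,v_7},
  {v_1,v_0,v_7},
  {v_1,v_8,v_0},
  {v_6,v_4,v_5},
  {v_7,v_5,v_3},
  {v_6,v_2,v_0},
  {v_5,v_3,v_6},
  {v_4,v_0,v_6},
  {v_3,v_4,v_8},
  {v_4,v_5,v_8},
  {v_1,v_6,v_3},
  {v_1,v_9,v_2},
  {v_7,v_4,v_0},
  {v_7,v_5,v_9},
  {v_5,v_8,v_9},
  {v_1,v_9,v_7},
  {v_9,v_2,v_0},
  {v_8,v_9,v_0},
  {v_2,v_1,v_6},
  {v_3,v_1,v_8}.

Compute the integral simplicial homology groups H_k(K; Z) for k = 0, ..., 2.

Take the total order v_0 < v_1 < v_2 < v_3 < v_4 < v_5 < v_6 < v_7 < v_8 < v_9 on the vertex set. Then K (dimension 2) consists of the simplices:

  0-simplices (10): [v_0], [v_1], [v_2], [v_3], [v_4], [v_5], [v_6], [v_7], [v_8], [v_9]
  1-simplices (30): (30 of them)
  2-simplices (20): (20 of them)

Hence C_0 ≅ Z^10, C_1 ≅ Z^30, C_2 ≅ Z^20.

The boundary map ∂_1: C_1 → C_0 maps an edge to its endpoints' difference, ∂[p,q] = q − p. For instance
  ∂[v_2,v_6] = [v_6] − [v_2].
As a 10×30 matrix over Z this has rank 9, with invariant factors (1,1,1,1,1,1,1,1,1).

Boundary ∂_2: C_2 → C_1 maps a triangle to the signed sum of its edges. For instance
  ∂[v_5,v_8,v_9] = [v_8,v_9] − [v_5,v_9] + [v_5,v_8],
  ∂[v_0,v_4,v_7] = [v_4,v_7] − [v_0,v_7] + [v_0,v_4].
As a 30×20 matrix over Z this has rank 20, with invariant factors (1,1,1,1,1,1,1,1,1,1,1,1,1,1,1,1,1,1,1,2).

From H_k ≅ ker(∂_k) / im(∂_{k+1}) we obtain:

  H_0: rank C_0 − rank ∂_1 = 10 − 9 = 1, and the invariant factors of ∂_1 are all 1, so H_0 ≅ Z.
  H_1: rank ker ∂_1 − rank ∂_2 = (30 − 9) − 20 = 1, and ∂_2 has invariant factor 2 > 1, so H_1 ≅ Z ⊕ Z/2.
  H_2: rank ker ∂_2 − rank ∂_3 = (20 − 20) − 0 = 0, and there is no ∂_3, so H_2 ≅ 0.

As a check, the Euler characteristic is 10 − 30 + 20 = 0, which agrees with 1 − 1 + 0 = 0.

H_0 ≅ Z,  H_1 ≅ Z ⊕ Z/2,  H_2 = 0.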